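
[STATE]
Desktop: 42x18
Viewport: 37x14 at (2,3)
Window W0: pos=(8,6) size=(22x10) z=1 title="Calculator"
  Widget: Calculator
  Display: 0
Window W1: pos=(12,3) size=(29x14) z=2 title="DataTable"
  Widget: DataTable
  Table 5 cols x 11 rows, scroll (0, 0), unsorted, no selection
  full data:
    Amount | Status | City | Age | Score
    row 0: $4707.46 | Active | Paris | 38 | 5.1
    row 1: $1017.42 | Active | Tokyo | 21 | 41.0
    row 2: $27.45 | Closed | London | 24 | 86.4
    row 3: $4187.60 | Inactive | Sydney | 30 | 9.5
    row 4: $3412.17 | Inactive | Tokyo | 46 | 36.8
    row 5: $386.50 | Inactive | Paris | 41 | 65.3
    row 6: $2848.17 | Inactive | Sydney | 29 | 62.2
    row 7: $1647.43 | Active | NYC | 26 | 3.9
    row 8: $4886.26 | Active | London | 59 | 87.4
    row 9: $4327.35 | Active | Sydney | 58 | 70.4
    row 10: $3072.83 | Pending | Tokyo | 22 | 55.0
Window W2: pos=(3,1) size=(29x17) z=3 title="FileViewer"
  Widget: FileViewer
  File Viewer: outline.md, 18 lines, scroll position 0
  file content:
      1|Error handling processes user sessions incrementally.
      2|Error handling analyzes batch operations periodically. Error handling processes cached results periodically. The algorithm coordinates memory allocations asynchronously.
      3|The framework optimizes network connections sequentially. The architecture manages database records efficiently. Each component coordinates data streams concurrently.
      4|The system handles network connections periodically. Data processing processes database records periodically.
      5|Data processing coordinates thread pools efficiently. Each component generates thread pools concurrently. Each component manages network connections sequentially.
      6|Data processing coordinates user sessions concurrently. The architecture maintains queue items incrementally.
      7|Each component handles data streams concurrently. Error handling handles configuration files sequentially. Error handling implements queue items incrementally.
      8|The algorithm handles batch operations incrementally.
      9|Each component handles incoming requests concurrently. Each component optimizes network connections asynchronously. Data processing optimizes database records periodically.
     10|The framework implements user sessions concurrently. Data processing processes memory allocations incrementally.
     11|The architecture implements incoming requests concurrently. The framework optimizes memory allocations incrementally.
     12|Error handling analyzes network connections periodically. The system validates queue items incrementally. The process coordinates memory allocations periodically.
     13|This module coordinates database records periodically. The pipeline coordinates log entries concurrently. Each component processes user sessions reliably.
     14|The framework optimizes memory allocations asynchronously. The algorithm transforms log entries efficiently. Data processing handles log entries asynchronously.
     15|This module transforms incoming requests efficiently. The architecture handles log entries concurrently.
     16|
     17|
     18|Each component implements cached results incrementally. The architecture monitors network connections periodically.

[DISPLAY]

 ┠───────────────────────────┨━━━━━━━
 ┃Error handling processes u▲┃       
 ┃Error handling analyzes ba█┃───────
 ┃The framework optimizes ne░┃ity  │A
 ┃The system handles network░┃─────┼─
 ┃Data processing coordinate░┃aris │3
 ┃Data processing coordinate░┃okyo │2
 ┃Each component handles dat░┃ondon│2
 ┃The algorithm handles batc░┃ydney│3
 ┃Each component handles inc░┃okyo │4
 ┃The framework implements u░┃aris │4
 ┃The architecture implement░┃ydney│2
 ┃Error handling analyzes ne░┃YC   │2
 ┃This module coordinates da▼┃━━━━━━━


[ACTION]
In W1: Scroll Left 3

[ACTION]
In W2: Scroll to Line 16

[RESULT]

 ┠───────────────────────────┨━━━━━━━
 ┃Data processing coordinate▲┃       
 ┃Each component handles dat░┃───────
 ┃The algorithm handles batc░┃ity  │A
 ┃Each component handles inc░┃─────┼─
 ┃The framework implements u░┃aris │3
 ┃The architecture implement░┃okyo │2
 ┃Error handling analyzes ne░┃ondon│2
 ┃This module coordinates da░┃ydney│3
 ┃The framework optimizes me░┃okyo │4
 ┃This module transforms inc░┃aris │4
 ┃                          ░┃ydney│2
 ┃                          █┃YC   │2
 ┃Each component implements ▼┃━━━━━━━


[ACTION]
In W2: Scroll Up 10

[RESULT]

 ┠───────────────────────────┨━━━━━━━
 ┃Error handling processes u▲┃       
 ┃Error handling analyzes ba█┃───────
 ┃The framework optimizes ne░┃ity  │A
 ┃The system handles network░┃─────┼─
 ┃Data processing coordinate░┃aris │3
 ┃Data processing coordinate░┃okyo │2
 ┃Each component handles dat░┃ondon│2
 ┃The algorithm handles batc░┃ydney│3
 ┃Each component handles inc░┃okyo │4
 ┃The framework implements u░┃aris │4
 ┃The architecture implement░┃ydney│2
 ┃Error handling analyzes ne░┃YC   │2
 ┃This module coordinates da▼┃━━━━━━━


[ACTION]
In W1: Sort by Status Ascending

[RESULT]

 ┠───────────────────────────┨━━━━━━━
 ┃Error handling processes u▲┃       
 ┃Error handling analyzes ba█┃───────
 ┃The framework optimizes ne░┃ity  │A
 ┃The system handles network░┃─────┼─
 ┃Data processing coordinate░┃aris │3
 ┃Data processing coordinate░┃okyo │2
 ┃Each component handles dat░┃YC   │2
 ┃The algorithm handles batc░┃ondon│5
 ┃Each component handles inc░┃ydney│5
 ┃The framework implements u░┃ondon│2
 ┃The architecture implement░┃ydney│3
 ┃Error handling analyzes ne░┃okyo │4
 ┃This module coordinates da▼┃━━━━━━━


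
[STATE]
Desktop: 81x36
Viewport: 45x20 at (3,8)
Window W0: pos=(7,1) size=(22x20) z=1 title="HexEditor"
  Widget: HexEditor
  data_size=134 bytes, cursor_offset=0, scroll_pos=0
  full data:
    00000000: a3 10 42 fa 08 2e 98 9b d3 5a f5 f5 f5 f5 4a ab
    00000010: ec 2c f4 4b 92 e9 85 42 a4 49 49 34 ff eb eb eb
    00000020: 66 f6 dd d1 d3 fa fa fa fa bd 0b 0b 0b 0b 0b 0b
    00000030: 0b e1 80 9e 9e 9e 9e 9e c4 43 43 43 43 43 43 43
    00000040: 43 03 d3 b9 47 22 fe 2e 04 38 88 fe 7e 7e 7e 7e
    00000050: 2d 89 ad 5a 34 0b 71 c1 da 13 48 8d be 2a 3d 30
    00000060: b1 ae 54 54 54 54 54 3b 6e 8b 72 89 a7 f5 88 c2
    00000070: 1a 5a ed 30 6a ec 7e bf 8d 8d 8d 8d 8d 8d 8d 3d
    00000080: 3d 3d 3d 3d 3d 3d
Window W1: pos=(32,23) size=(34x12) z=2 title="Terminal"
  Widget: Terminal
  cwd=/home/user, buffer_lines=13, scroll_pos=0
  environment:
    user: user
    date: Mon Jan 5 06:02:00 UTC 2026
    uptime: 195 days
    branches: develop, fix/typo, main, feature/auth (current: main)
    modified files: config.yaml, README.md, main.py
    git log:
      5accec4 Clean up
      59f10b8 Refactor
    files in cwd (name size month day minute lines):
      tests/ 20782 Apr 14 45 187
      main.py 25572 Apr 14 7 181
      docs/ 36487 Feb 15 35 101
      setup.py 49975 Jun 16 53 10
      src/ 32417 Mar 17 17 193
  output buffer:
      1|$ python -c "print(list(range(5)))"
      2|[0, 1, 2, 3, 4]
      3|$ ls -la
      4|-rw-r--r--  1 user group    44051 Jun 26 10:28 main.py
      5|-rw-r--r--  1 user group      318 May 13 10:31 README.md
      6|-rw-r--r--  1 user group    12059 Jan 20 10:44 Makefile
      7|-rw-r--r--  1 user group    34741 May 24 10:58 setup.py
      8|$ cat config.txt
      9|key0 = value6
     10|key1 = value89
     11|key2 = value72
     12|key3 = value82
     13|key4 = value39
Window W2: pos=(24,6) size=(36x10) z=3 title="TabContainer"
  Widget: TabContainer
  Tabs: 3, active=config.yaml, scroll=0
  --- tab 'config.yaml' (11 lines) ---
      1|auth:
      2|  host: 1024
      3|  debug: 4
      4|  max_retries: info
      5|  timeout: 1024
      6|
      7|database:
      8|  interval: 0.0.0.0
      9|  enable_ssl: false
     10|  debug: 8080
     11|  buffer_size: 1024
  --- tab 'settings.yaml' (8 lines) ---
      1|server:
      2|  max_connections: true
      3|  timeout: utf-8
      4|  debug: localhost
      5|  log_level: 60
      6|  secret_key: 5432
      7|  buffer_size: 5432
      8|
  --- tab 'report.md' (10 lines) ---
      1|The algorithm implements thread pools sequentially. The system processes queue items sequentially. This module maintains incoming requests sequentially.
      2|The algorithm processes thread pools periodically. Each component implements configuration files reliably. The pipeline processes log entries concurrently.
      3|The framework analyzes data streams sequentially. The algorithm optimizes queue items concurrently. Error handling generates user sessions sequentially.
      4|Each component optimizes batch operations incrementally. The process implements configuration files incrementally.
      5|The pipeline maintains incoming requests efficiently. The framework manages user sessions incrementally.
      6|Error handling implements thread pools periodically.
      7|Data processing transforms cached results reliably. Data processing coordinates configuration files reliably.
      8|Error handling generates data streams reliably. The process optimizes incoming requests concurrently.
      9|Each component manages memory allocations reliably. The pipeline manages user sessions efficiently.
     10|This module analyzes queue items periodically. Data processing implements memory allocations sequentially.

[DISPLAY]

    ┃00000040  43 03 ┠───────────────────────
    ┃00000050  2d 89 ┃[config.yaml]│ settings
    ┃00000060  b1 ae ┃───────────────────────
    ┃00000070  1a 5a ┃auth:                  
    ┃00000080  3d 3d ┃  host: 1024           
    ┃                ┃  debug: 4             
    ┃                ┃  max_retries: info    
    ┃                ┗━━━━━━━━━━━━━━━━━━━━━━━
    ┃                    ┃                   
    ┃                    ┃                   
    ┃                    ┃                   
    ┃                    ┃                   
    ┗━━━━━━━━━━━━━━━━━━━━┛                   
                                             
                                             
                             ┏━━━━━━━━━━━━━━━
                             ┃ Terminal      
                             ┠───────────────
                             ┃$ python -c "pr
                             ┃[0, 1, 2, 3, 4]


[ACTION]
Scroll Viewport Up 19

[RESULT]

                                             
    ┏━━━━━━━━━━━━━━━━━━━━┓                   
    ┃ HexEditor          ┃                   
    ┠────────────────────┨                   
    ┃00000000  A3 10 42 f┃                   
    ┃00000010  ec 2c f4 4┃                   
    ┃00000020  66 f6 ┏━━━━━━━━━━━━━━━━━━━━━━━
    ┃00000030  0b e1 ┃ TabContainer          
    ┃00000040  43 03 ┠───────────────────────
    ┃00000050  2d 89 ┃[config.yaml]│ settings
    ┃00000060  b1 ae ┃───────────────────────
    ┃00000070  1a 5a ┃auth:                  
    ┃00000080  3d 3d ┃  host: 1024           
    ┃                ┃  debug: 4             
    ┃                ┃  max_retries: info    
    ┃                ┗━━━━━━━━━━━━━━━━━━━━━━━
    ┃                    ┃                   
    ┃                    ┃                   
    ┃                    ┃                   
    ┃                    ┃                   


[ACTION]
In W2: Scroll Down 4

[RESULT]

                                             
    ┏━━━━━━━━━━━━━━━━━━━━┓                   
    ┃ HexEditor          ┃                   
    ┠────────────────────┨                   
    ┃00000000  A3 10 42 f┃                   
    ┃00000010  ec 2c f4 4┃                   
    ┃00000020  66 f6 ┏━━━━━━━━━━━━━━━━━━━━━━━
    ┃00000030  0b e1 ┃ TabContainer          
    ┃00000040  43 03 ┠───────────────────────
    ┃00000050  2d 89 ┃[config.yaml]│ settings
    ┃00000060  b1 ae ┃───────────────────────
    ┃00000070  1a 5a ┃  timeout: 1024        
    ┃00000080  3d 3d ┃                       
    ┃                ┃database:              
    ┃                ┃  interval: 0.0.0.0    
    ┃                ┗━━━━━━━━━━━━━━━━━━━━━━━
    ┃                    ┃                   
    ┃                    ┃                   
    ┃                    ┃                   
    ┃                    ┃                   


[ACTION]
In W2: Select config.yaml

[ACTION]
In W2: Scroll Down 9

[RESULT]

                                             
    ┏━━━━━━━━━━━━━━━━━━━━┓                   
    ┃ HexEditor          ┃                   
    ┠────────────────────┨                   
    ┃00000000  A3 10 42 f┃                   
    ┃00000010  ec 2c f4 4┃                   
    ┃00000020  66 f6 ┏━━━━━━━━━━━━━━━━━━━━━━━
    ┃00000030  0b e1 ┃ TabContainer          
    ┃00000040  43 03 ┠───────────────────────
    ┃00000050  2d 89 ┃[config.yaml]│ settings
    ┃00000060  b1 ae ┃───────────────────────
    ┃00000070  1a 5a ┃  debug: 8080          
    ┃00000080  3d 3d ┃  buffer_size: 1024    
    ┃                ┃                       
    ┃                ┃                       
    ┃                ┗━━━━━━━━━━━━━━━━━━━━━━━
    ┃                    ┃                   
    ┃                    ┃                   
    ┃                    ┃                   
    ┃                    ┃                   


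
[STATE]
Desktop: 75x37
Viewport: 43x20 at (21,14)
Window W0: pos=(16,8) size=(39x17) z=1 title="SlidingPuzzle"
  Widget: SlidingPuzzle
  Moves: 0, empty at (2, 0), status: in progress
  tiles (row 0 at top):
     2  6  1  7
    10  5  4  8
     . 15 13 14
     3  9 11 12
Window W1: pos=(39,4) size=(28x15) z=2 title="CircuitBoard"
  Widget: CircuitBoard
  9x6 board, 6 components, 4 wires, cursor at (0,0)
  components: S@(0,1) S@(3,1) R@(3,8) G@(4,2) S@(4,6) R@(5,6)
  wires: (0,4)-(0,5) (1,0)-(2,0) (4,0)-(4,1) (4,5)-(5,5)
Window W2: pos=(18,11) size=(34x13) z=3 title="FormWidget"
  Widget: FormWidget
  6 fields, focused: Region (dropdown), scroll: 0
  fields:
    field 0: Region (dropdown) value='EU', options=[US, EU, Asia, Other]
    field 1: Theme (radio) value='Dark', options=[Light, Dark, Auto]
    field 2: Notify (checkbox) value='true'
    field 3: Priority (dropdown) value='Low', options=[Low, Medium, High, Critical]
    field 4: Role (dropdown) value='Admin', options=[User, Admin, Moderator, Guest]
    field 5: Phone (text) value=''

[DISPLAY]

Region:     [EU             ▼]┃            
Theme:      ( ) Light  (●) Dar┃            
Notify:     [x]               ┃G           
Priority:   [Low            ▼]┃            
Role:       [Admin          ▼]┃━━━━━━━━━━━━
Phone:      [                ]┃  ┃         
                              ┃  ┃         
                              ┃  ┃         
                              ┃  ┃         
━━━━━━━━━━━━━━━━━━━━━━━━━━━━━━┛  ┃         
━━━━━━━━━━━━━━━━━━━━━━━━━━━━━━━━━┛         
                                           
                                           
                                           
                                           
                                           
                                           
                                           
                                           
                                           


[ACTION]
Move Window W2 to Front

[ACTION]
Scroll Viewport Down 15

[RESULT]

Priority:   [Low            ▼]┃            
Role:       [Admin          ▼]┃━━━━━━━━━━━━
Phone:      [                ]┃  ┃         
                              ┃  ┃         
                              ┃  ┃         
                              ┃  ┃         
━━━━━━━━━━━━━━━━━━━━━━━━━━━━━━┛  ┃         
━━━━━━━━━━━━━━━━━━━━━━━━━━━━━━━━━┛         
                                           
                                           
                                           
                                           
                                           
                                           
                                           
                                           
                                           
                                           
                                           
                                           


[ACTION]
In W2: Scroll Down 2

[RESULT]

Phone:      [                ]┃            
                              ┃━━━━━━━━━━━━
                              ┃  ┃         
                              ┃  ┃         
                              ┃  ┃         
                              ┃  ┃         
━━━━━━━━━━━━━━━━━━━━━━━━━━━━━━┛  ┃         
━━━━━━━━━━━━━━━━━━━━━━━━━━━━━━━━━┛         
                                           
                                           
                                           
                                           
                                           
                                           
                                           
                                           
                                           
                                           
                                           
                                           


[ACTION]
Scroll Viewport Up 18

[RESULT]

                                           
                                           
                                           
                                           
                  ┏━━━━━━━━━━━━━━━━━━━━━━━━
                  ┃ CircuitBoard           
                  ┠────────────────────────
                  ┃   0 1 2 3 4 5 6 7 8    
━━━━━━━━━━━━━━━━━━┃0  [.]  S           · ─ 
dingPuzzle        ┃                        
──────────────────┃1   ·                   
━━━━━━━━━━━━━━━━━━━━━━━━━━━━━━┓            
ormWidget                     ┃            
──────────────────────────────┨            
Notify:     [x]               ┃            
Priority:   [Low            ▼]┃            
Role:       [Admin          ▼]┃G           
Phone:      [                ]┃            
                              ┃━━━━━━━━━━━━
                              ┃  ┃         


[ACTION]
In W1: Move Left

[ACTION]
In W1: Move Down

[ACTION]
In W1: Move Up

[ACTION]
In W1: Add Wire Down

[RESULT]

                                           
                                           
                                           
                                           
                  ┏━━━━━━━━━━━━━━━━━━━━━━━━
                  ┃ CircuitBoard           
                  ┠────────────────────────
                  ┃   0 1 2 3 4 5 6 7 8    
━━━━━━━━━━━━━━━━━━┃0  [.]  S           · ─ 
dingPuzzle        ┃    │                   
──────────────────┃1   ·                   
━━━━━━━━━━━━━━━━━━━━━━━━━━━━━━┓            
ormWidget                     ┃            
──────────────────────────────┨            
Notify:     [x]               ┃            
Priority:   [Low            ▼]┃            
Role:       [Admin          ▼]┃G           
Phone:      [                ]┃            
                              ┃━━━━━━━━━━━━
                              ┃  ┃         


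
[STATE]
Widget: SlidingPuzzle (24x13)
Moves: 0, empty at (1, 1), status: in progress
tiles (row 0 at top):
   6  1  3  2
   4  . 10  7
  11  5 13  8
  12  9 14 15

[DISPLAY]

┌────┬────┬────┬────┐   
│  6 │  1 │  3 │  2 │   
├────┼────┼────┼────┤   
│  4 │    │ 10 │  7 │   
├────┼────┼────┼────┤   
│ 11 │  5 │ 13 │  8 │   
├────┼────┼────┼────┤   
│ 12 │  9 │ 14 │ 15 │   
└────┴────┴────┴────┘   
Moves: 0                
                        
                        
                        


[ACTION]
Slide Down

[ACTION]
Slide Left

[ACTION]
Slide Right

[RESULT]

┌────┬────┬────┬────┐   
│  6 │    │  3 │  2 │   
├────┼────┼────┼────┤   
│  4 │  1 │ 10 │  7 │   
├────┼────┼────┼────┤   
│ 11 │  5 │ 13 │  8 │   
├────┼────┼────┼────┤   
│ 12 │  9 │ 14 │ 15 │   
└────┴────┴────┴────┘   
Moves: 3                
                        
                        
                        


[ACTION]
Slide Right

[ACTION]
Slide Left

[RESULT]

┌────┬────┬────┬────┐   
│  6 │    │  3 │  2 │   
├────┼────┼────┼────┤   
│  4 │  1 │ 10 │  7 │   
├────┼────┼────┼────┤   
│ 11 │  5 │ 13 │  8 │   
├────┼────┼────┼────┤   
│ 12 │  9 │ 14 │ 15 │   
└────┴────┴────┴────┘   
Moves: 5                
                        
                        
                        


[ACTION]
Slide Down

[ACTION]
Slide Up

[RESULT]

┌────┬────┬────┬────┐   
│  6 │  1 │  3 │  2 │   
├────┼────┼────┼────┤   
│  4 │    │ 10 │  7 │   
├────┼────┼────┼────┤   
│ 11 │  5 │ 13 │  8 │   
├────┼────┼────┼────┤   
│ 12 │  9 │ 14 │ 15 │   
└────┴────┴────┴────┘   
Moves: 6                
                        
                        
                        


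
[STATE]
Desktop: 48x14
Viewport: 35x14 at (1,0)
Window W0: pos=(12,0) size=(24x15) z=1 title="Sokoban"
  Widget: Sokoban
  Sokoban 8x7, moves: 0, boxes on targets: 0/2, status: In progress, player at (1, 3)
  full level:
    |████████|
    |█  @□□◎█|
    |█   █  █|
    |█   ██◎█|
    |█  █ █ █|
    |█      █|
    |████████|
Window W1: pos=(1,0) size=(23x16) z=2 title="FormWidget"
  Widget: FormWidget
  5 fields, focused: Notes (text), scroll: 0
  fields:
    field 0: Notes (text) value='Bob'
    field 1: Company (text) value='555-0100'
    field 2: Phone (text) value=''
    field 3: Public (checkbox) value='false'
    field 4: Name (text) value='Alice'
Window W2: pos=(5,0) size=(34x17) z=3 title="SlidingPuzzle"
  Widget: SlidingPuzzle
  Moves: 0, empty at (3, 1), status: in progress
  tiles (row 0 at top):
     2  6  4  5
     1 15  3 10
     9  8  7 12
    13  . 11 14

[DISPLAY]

┏━━━┏━━━━━━━━━━━━━━━━━━━━━━━━━━━━━━
┃ Fo┃ SlidingPuzzle                
┠───┠──────────────────────────────
┃> N┃┌────┬────┬────┬────┐         
┃  C┃│  2 │  6 │  4 │  5 │         
┃  P┃├────┼────┼────┼────┤         
┃  P┃│  1 │ 15 │  3 │ 10 │         
┃  N┃├────┼────┼────┼────┤         
┃   ┃│  9 │  8 │  7 │ 12 │         
┃   ┃├────┼────┼────┼────┤         
┃   ┃│ 13 │    │ 11 │ 14 │         
┃   ┃└────┴────┴────┴────┘         
┃   ┃Moves: 0                      
┃   ┃                              


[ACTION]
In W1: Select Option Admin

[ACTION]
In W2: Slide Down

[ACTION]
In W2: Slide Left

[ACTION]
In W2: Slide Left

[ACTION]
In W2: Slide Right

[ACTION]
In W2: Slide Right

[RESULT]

┏━━━┏━━━━━━━━━━━━━━━━━━━━━━━━━━━━━━
┃ Fo┃ SlidingPuzzle                
┠───┠──────────────────────────────
┃> N┃┌────┬────┬────┬────┐         
┃  C┃│  2 │  6 │  4 │  5 │         
┃  P┃├────┼────┼────┼────┤         
┃  P┃│  1 │ 15 │  3 │ 10 │         
┃  N┃├────┼────┼────┼────┤         
┃   ┃│  9 │    │  7 │ 12 │         
┃   ┃├────┼────┼────┼────┤         
┃   ┃│ 13 │  8 │ 11 │ 14 │         
┃   ┃└────┴────┴────┴────┘         
┃   ┃Moves: 5                      
┃   ┃                              


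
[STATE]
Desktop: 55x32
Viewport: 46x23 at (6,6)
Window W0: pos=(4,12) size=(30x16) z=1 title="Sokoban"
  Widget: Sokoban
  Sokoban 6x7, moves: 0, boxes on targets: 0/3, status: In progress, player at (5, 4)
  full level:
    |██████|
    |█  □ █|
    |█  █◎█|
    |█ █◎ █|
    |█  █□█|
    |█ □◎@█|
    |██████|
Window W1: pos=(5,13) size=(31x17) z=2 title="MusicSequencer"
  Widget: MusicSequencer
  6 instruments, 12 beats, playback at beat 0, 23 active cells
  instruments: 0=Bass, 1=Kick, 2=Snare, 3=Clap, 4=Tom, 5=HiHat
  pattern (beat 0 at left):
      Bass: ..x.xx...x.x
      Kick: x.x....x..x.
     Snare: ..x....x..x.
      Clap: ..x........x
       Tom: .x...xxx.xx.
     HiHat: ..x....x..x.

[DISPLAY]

                                              
                                              
                                              
                                              
                                              
                                              
━━━━━━━━━━━━━━━━━━━━━━━━━━━┓                  
━━━━━━━━━━━━━━━━━━━━━━━━━━━━━┓                
 MusicSequencer              ┃                
─────────────────────────────┨                
      ▼12345678901           ┃                
  Bass··█·██···█·█           ┃                
  Kick█·█····█··█·           ┃                
 Snare··█····█··█·           ┃                
  Clap··█········█           ┃                
   Tom·█···███·██·           ┃                
 HiHat··█····█··█·           ┃                
                             ┃                
                             ┃                
                             ┃                
                             ┃                
                             ┃                
                             ┃                


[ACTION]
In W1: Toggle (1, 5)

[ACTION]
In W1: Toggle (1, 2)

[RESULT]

                                              
                                              
                                              
                                              
                                              
                                              
━━━━━━━━━━━━━━━━━━━━━━━━━━━┓                  
━━━━━━━━━━━━━━━━━━━━━━━━━━━━━┓                
 MusicSequencer              ┃                
─────────────────────────────┨                
      ▼12345678901           ┃                
  Bass··█·██···█·█           ┃                
  Kick█····█·█··█·           ┃                
 Snare··█····█··█·           ┃                
  Clap··█········█           ┃                
   Tom·█···███·██·           ┃                
 HiHat··█····█··█·           ┃                
                             ┃                
                             ┃                
                             ┃                
                             ┃                
                             ┃                
                             ┃                


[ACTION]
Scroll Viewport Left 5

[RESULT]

                                              
                                              
                                              
                                              
                                              
                                              
   ┏━━━━━━━━━━━━━━━━━━━━━━━━━━━━┓             
   ┃┏━━━━━━━━━━━━━━━━━━━━━━━━━━━━━┓           
   ┠┃ MusicSequencer              ┃           
   ┃┠─────────────────────────────┨           
   ┃┃      ▼12345678901           ┃           
   ┃┃  Bass··█·██···█·█           ┃           
   ┃┃  Kick█····█·█··█·           ┃           
   ┃┃ Snare··█····█··█·           ┃           
   ┃┃  Clap··█········█           ┃           
   ┃┃   Tom·█···███·██·           ┃           
   ┃┃ HiHat··█····█··█·           ┃           
   ┃┃                             ┃           
   ┃┃                             ┃           
   ┃┃                             ┃           
   ┃┃                             ┃           
   ┗┃                             ┃           
    ┃                             ┃           


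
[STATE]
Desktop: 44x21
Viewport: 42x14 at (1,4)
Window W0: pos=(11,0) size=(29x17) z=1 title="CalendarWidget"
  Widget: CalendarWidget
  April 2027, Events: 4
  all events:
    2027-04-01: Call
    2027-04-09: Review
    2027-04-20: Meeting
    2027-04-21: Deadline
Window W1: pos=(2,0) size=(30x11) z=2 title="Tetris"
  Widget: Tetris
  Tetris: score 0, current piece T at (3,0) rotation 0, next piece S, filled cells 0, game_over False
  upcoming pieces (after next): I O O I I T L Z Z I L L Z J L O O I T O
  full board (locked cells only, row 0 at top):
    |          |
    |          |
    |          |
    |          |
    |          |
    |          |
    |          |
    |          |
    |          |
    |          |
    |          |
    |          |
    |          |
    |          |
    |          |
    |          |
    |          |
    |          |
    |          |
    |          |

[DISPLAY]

 ┃          │ ░░              ┃       ┃   
 ┃          │░░               ┃4      ┃   
 ┃          │                 ┃1      ┃   
 ┃          │                 ┃       ┃   
 ┃          │                 ┃25     ┃   
 ┃          │Score:           ┃       ┃   
 ┗━━━━━━━━━━━━━━━━━━━━━━━━━━━━┛       ┃   
          ┃                           ┃   
          ┃                           ┃   
          ┃                           ┃   
          ┃                           ┃   
          ┃                           ┃   
          ┗━━━━━━━━━━━━━━━━━━━━━━━━━━━┛   
                                          


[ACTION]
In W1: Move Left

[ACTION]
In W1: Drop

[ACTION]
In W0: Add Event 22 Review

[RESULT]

 ┃          │ ░░              ┃       ┃   
 ┃          │░░               ┃4      ┃   
 ┃          │                 ┃1      ┃   
 ┃          │                 ┃       ┃   
 ┃          │                 ┃ 25    ┃   
 ┃          │Score:           ┃       ┃   
 ┗━━━━━━━━━━━━━━━━━━━━━━━━━━━━┛       ┃   
          ┃                           ┃   
          ┃                           ┃   
          ┃                           ┃   
          ┃                           ┃   
          ┃                           ┃   
          ┗━━━━━━━━━━━━━━━━━━━━━━━━━━━┛   
                                          


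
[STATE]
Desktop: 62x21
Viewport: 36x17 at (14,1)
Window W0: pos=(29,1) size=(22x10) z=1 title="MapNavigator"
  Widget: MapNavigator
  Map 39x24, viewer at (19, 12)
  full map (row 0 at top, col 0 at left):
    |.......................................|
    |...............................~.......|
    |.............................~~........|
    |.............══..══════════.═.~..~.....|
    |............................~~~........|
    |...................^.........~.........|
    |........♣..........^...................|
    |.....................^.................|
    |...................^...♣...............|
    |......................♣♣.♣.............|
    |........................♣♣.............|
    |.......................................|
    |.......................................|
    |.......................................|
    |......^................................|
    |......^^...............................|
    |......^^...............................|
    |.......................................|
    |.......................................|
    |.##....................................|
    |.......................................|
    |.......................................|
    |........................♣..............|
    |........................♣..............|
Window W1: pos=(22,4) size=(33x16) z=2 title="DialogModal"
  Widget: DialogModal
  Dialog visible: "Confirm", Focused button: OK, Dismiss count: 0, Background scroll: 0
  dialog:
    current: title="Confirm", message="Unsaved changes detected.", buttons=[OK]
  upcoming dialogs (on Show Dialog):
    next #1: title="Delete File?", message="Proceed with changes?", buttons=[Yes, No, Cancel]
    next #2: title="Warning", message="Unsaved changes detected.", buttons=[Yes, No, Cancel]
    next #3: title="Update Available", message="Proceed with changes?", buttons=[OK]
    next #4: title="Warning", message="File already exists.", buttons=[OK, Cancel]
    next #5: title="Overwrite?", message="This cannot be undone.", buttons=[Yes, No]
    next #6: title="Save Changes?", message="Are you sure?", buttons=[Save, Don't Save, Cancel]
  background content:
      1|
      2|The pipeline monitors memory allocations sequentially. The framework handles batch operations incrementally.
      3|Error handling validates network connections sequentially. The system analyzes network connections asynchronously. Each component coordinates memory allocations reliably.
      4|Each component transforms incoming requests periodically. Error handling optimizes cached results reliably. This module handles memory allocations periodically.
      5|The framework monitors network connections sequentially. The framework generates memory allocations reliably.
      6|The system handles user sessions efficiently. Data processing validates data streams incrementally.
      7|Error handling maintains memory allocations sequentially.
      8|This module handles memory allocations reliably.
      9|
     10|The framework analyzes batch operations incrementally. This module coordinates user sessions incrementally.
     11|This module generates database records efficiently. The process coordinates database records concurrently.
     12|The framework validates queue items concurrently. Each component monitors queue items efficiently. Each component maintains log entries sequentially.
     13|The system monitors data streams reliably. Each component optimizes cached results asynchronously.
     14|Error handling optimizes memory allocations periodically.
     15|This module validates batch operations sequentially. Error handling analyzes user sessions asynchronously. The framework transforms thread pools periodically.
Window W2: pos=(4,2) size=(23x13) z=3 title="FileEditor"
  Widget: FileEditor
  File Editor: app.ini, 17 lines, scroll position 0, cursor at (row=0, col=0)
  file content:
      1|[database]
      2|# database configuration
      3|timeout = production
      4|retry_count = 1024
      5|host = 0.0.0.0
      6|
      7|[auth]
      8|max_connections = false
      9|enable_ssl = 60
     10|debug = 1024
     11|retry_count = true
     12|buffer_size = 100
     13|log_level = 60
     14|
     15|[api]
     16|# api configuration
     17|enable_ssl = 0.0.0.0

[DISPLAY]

               ┏━━━━━━━━━━━━━━━━━━━━
━━━━━━━━━━━━┓  ┃ MapNavigator       
or          ┃  ┠────────────────────
────────────┨━━━━━━━━━━━━━━━━━━━━━━━
]          ▲┃logModal               
e configura█┃───────────────────────
 production░┃                       
nt = 1024  ░┃pipeline monitors memor
0.0.0      ░┃r handling validates ne
           ░┃───────────────────────
           ░┃        Confirm        
ctions = fa░┃nsaved changes detected
l = 60     ▼┃          [OK]         
━━━━━━━━━━━━┛───────────────────────
        ┃                           
        ┃The framework analyzes batc
        ┃This module generates datab


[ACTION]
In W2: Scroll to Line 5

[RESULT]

               ┏━━━━━━━━━━━━━━━━━━━━
━━━━━━━━━━━━┓  ┃ MapNavigator       
or          ┃  ┠────────────────────
────────────┨━━━━━━━━━━━━━━━━━━━━━━━
0.0.0      ▲┃logModal               
           ░┃───────────────────────
           ░┃                       
ctions = fa░┃pipeline monitors memor
l = 60     █┃r handling validates ne
024        ░┃───────────────────────
nt = true  ░┃        Confirm        
ze = 100   ░┃nsaved changes detected
 = 60      ▼┃          [OK]         
━━━━━━━━━━━━┛───────────────────────
        ┃                           
        ┃The framework analyzes batc
        ┃This module generates datab


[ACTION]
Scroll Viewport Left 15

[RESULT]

                             ┏━━━━━━
    ┏━━━━━━━━━━━━━━━━━━━━━┓  ┃ MapNa
    ┃ FileEditor          ┃  ┠──────
    ┠─────────────────────┨━━━━━━━━━
    ┃host = 0.0.0.0      ▲┃logModal 
    ┃                    ░┃─────────
    ┃[auth]              ░┃         
    ┃max_connections = fa░┃pipeline 
    ┃enable_ssl = 60     █┃r handlin
    ┃debug = 1024        ░┃─────────
    ┃retry_count = true  ░┃        C
    ┃buffer_size = 100   ░┃nsaved ch
    ┃log_level = 60      ▼┃         
    ┗━━━━━━━━━━━━━━━━━━━━━┛─────────
                      ┃             
                      ┃The framework
                      ┃This module g


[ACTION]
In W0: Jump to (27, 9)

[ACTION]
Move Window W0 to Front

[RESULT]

                             ┏━━━━━━
    ┏━━━━━━━━━━━━━━━━━━━━━┓  ┃ MapNa
    ┃ FileEditor          ┃  ┠──────
    ┠─────────────────────┨━━┃..^...
    ┃host = 0.0.0.0      ▲┃lo┃....^.
    ┃                    ░┃──┃..^...
    ┃[auth]              ░┃  ┃.....♣
    ┃max_connections = fa░┃pi┃......
    ┃enable_ssl = 60     █┃r ┃......
    ┃debug = 1024        ░┃──┗━━━━━━
    ┃retry_count = true  ░┃        C
    ┃buffer_size = 100   ░┃nsaved ch
    ┃log_level = 60      ▼┃         
    ┗━━━━━━━━━━━━━━━━━━━━━┛─────────
                      ┃             
                      ┃The framework
                      ┃This module g
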